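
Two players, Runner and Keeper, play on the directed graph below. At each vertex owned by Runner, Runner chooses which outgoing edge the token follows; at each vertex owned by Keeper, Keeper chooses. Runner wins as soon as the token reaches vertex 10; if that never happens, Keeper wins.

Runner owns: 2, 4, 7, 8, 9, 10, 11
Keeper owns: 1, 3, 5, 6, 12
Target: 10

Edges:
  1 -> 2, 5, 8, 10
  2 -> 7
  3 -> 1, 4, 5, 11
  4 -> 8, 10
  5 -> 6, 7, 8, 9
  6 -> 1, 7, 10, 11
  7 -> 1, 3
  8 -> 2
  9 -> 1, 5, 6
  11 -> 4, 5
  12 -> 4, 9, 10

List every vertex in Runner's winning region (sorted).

A0 = {10}
A1: add {4} — 4 (Runner) has 4→10.
A2: add {11} — 11 (Runner) has 11→4.
A3 = A2; e.g. 1 (Keeper) can still go to 2. Fixed point.
Runner's winning region = {4, 10, 11}.

4, 10, 11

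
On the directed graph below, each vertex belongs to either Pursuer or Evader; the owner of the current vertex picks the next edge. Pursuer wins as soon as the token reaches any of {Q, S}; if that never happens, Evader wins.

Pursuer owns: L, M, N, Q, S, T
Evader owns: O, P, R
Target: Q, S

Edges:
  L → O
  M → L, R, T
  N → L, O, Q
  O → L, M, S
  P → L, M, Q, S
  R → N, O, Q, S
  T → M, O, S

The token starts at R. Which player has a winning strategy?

Evader

A0 = {Q, S}
A1: add {N, T} — N (Pursuer) has N→Q; T (Pursuer) has T→S.
A2: add {M} — M (Pursuer) has M→T.
A3 = A2; e.g. L (Pursuer) has no edge into A2. Fixed point.
R never enters the attractor, so Evader can avoid the target forever.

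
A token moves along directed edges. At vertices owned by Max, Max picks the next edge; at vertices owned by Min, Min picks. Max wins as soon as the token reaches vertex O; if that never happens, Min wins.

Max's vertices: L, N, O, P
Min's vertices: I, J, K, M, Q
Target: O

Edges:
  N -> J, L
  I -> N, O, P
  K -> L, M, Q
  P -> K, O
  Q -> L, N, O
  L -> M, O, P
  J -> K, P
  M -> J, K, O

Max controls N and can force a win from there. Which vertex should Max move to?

A0 = {O}
A1: add {L, P} — L (Max) has L→O; P (Max) has P→O.
A2: add {N} — N (Max) has N→L.
A3: add {I, Q} — I (Min): all of {N, O, P} already in; Q (Min): all of {L, N, O} already in.
A4 = A3; e.g. J (Min) can still go to K. Fixed point.
From N, successor L is in the attractor (rank 1); the other successor J is not.

L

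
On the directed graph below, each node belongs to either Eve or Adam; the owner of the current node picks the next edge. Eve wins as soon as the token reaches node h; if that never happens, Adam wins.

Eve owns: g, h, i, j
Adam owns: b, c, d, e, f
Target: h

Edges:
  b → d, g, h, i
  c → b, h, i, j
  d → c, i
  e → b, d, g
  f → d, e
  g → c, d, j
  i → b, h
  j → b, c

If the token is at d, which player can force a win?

A0 = {h}
A1: add {i} — i (Eve) has i→h.
A2 = A1; e.g. b (Adam) can still go to d. Fixed point.
d never enters the attractor, so Adam can avoid the target forever.

Adam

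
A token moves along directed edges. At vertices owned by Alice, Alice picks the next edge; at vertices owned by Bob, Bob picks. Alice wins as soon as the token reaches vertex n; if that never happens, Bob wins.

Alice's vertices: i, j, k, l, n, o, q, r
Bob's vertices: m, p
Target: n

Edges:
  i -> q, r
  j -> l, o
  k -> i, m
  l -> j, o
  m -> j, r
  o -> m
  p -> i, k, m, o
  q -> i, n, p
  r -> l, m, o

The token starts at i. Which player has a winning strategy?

A0 = {n}
A1: add {q} — q (Alice) has q→n.
A2: add {i} — i (Alice) has i→q.
i ∈ A2, so Alice can force the target.

Alice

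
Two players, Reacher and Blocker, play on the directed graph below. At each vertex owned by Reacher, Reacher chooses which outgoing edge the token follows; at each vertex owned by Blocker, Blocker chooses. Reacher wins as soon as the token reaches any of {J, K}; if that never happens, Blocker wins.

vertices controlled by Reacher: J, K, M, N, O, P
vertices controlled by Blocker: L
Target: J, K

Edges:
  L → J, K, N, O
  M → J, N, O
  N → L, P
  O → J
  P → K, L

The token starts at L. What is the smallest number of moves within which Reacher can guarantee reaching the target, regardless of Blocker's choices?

3

A0 = {J, K}
A1: add {M, O, P} — M (Reacher) has M→J; O (Reacher) has O→J; P (Reacher) has P→K.
A2: add {N} — N (Reacher) has N→P.
A3: add {L} — L (Blocker): all of {J, K, N, O} already in.
A3 = all vertices. Fixed point.
L enters the attractor at level 3, so Reacher can force the target in 3 moves from there.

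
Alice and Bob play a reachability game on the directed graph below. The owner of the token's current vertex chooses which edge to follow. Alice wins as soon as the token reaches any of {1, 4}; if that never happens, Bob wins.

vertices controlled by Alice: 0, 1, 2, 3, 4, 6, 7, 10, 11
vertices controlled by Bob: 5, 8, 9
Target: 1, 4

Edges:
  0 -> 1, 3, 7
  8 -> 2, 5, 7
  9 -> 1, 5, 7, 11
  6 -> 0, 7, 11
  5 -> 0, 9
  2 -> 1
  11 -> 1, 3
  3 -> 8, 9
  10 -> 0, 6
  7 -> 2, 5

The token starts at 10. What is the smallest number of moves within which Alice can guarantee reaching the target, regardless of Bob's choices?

2

A0 = {1, 4}
A1: add {0, 2, 11} — 0 (Alice) has 0→1; 2 (Alice) has 2→1; 11 (Alice) has 11→1.
A2: add {6, 7, 10} — 6 (Alice) has 6→0; 7 (Alice) has 7→2; 10 (Alice) has 10→0.
A3 = A2; e.g. 3 (Alice) has no edge into A2. Fixed point.
10 enters the attractor at level 2, so Alice can force the target in 2 moves from there.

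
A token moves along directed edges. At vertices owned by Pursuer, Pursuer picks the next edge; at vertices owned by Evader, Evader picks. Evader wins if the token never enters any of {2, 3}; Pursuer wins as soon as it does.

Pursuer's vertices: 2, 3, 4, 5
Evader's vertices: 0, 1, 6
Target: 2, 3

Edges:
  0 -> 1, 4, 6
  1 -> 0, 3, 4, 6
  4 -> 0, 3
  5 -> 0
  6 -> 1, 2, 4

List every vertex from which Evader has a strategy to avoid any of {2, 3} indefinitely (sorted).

0, 1, 5, 6

A0 = {2, 3}
A1: add {4} — 4 (Pursuer) has 4→3.
A2 = A1; e.g. 0 (Evader) can still go to 1. Fixed point.
Pursuer's attractor = {2, 3, 4}; Evader avoids the target exactly from the complement.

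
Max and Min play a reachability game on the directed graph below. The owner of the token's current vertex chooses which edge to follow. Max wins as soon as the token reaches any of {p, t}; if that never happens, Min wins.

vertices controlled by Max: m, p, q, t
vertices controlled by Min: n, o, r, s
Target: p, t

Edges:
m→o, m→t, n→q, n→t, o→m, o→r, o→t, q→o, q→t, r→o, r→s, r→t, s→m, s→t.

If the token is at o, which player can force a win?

A0 = {p, t}
A1: add {m, q} — m (Max) has m→t; q (Max) has q→t.
A2: add {n, s} — n (Min): all of {q, t} already in; s (Min): all of {m, t} already in.
A3 = A2; e.g. o (Min) can still go to r. Fixed point.
o never enters the attractor, so Min can avoid the target forever.

Min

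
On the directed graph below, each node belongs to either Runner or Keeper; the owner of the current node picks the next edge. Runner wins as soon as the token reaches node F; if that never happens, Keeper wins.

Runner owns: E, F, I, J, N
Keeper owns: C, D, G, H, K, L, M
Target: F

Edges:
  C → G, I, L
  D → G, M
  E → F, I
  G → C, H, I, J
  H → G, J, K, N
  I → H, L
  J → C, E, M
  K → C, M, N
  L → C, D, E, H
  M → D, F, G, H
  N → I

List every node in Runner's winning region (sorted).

A0 = {F}
A1: add {E} — E (Runner) has E→F.
A2: add {J} — J (Runner) has J→E.
A3 = A2; e.g. C (Keeper) can still go to G. Fixed point.
Runner's winning region = {E, F, J}.

E, F, J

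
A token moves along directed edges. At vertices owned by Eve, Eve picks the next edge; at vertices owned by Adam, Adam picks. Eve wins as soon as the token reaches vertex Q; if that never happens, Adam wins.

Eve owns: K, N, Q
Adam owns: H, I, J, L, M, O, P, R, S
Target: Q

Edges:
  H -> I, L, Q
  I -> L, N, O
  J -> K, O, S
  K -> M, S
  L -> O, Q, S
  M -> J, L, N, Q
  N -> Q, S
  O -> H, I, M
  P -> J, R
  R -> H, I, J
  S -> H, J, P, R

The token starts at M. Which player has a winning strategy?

A0 = {Q}
A1: add {N} — N (Eve) has N→Q.
A2 = A1; e.g. H (Adam) can still go to I. Fixed point.
M never enters the attractor, so Adam can avoid the target forever.

Adam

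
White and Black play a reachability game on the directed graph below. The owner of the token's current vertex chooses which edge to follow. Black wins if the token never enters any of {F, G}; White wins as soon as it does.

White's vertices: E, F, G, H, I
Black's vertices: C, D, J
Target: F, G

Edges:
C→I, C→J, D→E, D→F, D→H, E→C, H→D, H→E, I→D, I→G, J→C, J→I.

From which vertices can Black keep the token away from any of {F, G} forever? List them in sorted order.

A0 = {F, G}
A1: add {I} — I (White) has I→G.
A2 = A1; e.g. C (Black) can still go to J. Fixed point.
White's attractor = {F, G, I}; Black avoids the target exactly from the complement.

C, D, E, H, J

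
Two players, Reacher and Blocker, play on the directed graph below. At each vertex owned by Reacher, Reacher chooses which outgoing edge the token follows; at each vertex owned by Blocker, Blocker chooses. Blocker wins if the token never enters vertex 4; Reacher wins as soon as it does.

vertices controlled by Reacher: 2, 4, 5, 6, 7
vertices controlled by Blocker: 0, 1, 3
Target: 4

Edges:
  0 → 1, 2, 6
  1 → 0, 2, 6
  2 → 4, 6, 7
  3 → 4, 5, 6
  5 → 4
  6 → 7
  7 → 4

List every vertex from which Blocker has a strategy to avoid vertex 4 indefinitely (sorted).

0, 1

A0 = {4}
A1: add {2, 5, 7} — 2 (Reacher) has 2→4; 5 (Reacher) has 5→4; 7 (Reacher) has 7→4.
A2: add {6} — 6 (Reacher) has 6→7.
A3: add {3} — 3 (Blocker): all of {4, 5, 6} already in.
A4 = A3; e.g. 0 (Blocker) can still go to 1. Fixed point.
Reacher's attractor = {2, 3, 4, 5, 6, 7}; Blocker avoids the target exactly from the complement.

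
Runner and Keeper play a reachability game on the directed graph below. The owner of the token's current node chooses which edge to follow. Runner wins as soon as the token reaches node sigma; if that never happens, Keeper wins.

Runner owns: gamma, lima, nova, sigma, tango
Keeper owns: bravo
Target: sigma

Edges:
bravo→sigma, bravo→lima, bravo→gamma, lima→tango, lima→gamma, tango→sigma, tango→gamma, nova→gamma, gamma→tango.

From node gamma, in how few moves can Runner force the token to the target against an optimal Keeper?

2

A0 = {sigma}
A1: add {tango} — tango (Runner) has tango→sigma.
A2: add {gamma, lima} — lima (Runner) has lima→tango; gamma (Runner) has gamma→tango.
gamma enters the attractor at level 2, so Runner can force the target in 2 moves from there.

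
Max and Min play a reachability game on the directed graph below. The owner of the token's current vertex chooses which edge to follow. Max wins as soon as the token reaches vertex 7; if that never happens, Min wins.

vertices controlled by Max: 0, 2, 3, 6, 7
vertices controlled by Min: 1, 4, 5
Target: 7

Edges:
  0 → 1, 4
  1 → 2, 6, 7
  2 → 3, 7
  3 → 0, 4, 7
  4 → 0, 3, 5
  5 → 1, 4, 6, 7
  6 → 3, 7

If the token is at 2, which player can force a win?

Max

A0 = {7}
A1: add {2, 3, 6} — 2 (Max) has 2→7; 3 (Max) has 3→7; 6 (Max) has 6→7.
2 ∈ A1, so Max can force the target.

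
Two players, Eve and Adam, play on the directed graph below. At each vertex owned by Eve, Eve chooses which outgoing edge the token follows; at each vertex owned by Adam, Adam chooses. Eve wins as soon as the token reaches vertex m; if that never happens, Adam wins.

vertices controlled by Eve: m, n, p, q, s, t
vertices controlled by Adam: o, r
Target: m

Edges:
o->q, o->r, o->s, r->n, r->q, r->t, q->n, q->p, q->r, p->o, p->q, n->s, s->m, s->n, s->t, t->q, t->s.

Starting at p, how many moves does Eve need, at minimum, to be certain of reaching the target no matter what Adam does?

4

A0 = {m}
A1: add {s} — s (Eve) has s→m.
A2: add {n, t} — n (Eve) has n→s; t (Eve) has t→s.
A3: add {q} — q (Eve) has q→n.
A4: add {p, r} — p (Eve) has p→q; r (Adam): all of {n, q, t} already in.
p enters the attractor at level 4, so Eve can force the target in 4 moves from there.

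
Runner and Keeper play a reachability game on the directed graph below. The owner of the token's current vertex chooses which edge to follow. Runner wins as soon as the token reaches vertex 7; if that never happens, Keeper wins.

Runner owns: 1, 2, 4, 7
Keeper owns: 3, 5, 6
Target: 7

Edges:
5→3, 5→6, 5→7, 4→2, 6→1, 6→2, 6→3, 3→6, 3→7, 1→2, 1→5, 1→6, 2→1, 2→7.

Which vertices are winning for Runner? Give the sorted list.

A0 = {7}
A1: add {2} — 2 (Runner) has 2→7.
A2: add {1, 4} — 1 (Runner) has 1→2; 4 (Runner) has 4→2.
A3 = A2; e.g. 3 (Keeper) can still go to 6. Fixed point.
Runner's winning region = {1, 2, 4, 7}.

1, 2, 4, 7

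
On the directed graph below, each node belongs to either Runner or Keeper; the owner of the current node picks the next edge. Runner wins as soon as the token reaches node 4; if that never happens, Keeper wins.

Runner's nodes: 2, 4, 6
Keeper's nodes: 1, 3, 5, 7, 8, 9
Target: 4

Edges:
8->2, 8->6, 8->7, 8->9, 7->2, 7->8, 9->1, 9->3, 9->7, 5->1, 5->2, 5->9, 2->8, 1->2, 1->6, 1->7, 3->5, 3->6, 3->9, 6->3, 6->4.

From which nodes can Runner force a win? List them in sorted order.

A0 = {4}
A1: add {6} — 6 (Runner) has 6→4.
A2 = A1; e.g. 1 (Keeper) can still go to 2. Fixed point.
Runner's winning region = {4, 6}.

4, 6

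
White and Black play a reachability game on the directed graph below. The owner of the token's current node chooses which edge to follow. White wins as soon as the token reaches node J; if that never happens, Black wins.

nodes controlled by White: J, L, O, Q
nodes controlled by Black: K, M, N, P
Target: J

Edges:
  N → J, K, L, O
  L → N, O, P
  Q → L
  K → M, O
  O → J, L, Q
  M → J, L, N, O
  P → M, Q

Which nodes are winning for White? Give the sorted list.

A0 = {J}
A1: add {O} — O (White) has O→J.
A2: add {L} — L (White) has L→O.
A3: add {Q} — Q (White) has Q→L.
A4 = A3; e.g. K (Black) can still go to M. Fixed point.
White's winning region = {J, L, O, Q}.

J, L, O, Q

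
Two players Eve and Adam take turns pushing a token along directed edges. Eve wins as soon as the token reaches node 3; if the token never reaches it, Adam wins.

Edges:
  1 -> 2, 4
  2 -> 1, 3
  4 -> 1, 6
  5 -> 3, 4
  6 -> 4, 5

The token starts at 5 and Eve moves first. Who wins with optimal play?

Track states (vertex, player-to-move).
A0 = {(3,Eve), (3,Adam)}
A1: add {(2,Eve), (5,Eve)}.
(5,Eve) ∈ A1 ⇒ Eve forces the target.

Eve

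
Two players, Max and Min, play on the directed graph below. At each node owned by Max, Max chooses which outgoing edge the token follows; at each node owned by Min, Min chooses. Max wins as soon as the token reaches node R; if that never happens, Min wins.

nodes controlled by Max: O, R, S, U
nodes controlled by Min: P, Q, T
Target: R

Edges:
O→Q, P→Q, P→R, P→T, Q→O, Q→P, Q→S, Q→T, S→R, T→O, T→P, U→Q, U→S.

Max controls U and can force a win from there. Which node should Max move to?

A0 = {R}
A1: add {S} — S (Max) has S→R.
A2: add {U} — U (Max) has U→S.
A3 = A2; e.g. O (Max) has no edge into A2. Fixed point.
From U, successor S is in the attractor (rank 1); the other successor Q is not.

S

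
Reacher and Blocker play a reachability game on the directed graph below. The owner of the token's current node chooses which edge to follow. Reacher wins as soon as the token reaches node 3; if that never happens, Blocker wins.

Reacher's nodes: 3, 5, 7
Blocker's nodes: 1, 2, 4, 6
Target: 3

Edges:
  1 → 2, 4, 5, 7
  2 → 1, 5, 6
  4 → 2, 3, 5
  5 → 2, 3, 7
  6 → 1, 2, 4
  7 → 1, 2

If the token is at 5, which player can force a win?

Reacher

A0 = {3}
A1: add {5} — 5 (Reacher) has 5→3.
A2 = A1; e.g. 1 (Blocker) can still go to 2. Fixed point.
5 ∈ A1, so Reacher can force the target.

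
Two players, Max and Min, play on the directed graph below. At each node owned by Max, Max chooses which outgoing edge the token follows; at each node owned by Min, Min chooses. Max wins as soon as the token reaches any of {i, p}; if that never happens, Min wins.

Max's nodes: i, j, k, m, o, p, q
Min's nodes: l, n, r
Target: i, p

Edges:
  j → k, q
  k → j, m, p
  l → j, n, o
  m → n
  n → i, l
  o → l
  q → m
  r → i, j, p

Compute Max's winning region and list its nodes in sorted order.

i, j, k, p, r

A0 = {i, p}
A1: add {k} — k (Max) has k→p.
A2: add {j} — j (Max) has j→k.
A3: add {r} — r (Min): all of {i, j, p} already in.
A4 = A3; e.g. l (Min) can still go to n. Fixed point.
Max's winning region = {i, j, k, p, r}.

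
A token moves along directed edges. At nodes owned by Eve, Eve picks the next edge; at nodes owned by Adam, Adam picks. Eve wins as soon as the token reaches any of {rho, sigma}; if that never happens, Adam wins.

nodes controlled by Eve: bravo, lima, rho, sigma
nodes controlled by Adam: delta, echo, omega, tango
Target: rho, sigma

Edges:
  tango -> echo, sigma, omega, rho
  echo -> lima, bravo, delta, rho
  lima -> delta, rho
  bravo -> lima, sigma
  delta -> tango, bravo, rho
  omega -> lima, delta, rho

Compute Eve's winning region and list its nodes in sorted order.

bravo, lima, rho, sigma

A0 = {rho, sigma}
A1: add {bravo, lima} — lima (Eve) has lima→rho; bravo (Eve) has bravo→sigma.
A2 = A1; e.g. tango (Adam) can still go to echo. Fixed point.
Eve's winning region = {bravo, lima, rho, sigma}.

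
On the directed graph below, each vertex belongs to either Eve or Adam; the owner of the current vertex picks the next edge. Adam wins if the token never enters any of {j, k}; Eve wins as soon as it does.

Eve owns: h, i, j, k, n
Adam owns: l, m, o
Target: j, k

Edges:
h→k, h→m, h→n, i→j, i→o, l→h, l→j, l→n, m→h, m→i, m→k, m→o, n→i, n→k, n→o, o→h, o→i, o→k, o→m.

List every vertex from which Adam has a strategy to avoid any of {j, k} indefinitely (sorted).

m, o

A0 = {j, k}
A1: add {h, i, n} — h (Eve) has h→k; i (Eve) has i→j; n (Eve) has n→k.
A2: add {l} — l (Adam): all of {h, j, n} already in.
A3 = A2; e.g. m (Adam) can still go to o. Fixed point.
Eve's attractor = {h, i, j, k, l, n}; Adam avoids the target exactly from the complement.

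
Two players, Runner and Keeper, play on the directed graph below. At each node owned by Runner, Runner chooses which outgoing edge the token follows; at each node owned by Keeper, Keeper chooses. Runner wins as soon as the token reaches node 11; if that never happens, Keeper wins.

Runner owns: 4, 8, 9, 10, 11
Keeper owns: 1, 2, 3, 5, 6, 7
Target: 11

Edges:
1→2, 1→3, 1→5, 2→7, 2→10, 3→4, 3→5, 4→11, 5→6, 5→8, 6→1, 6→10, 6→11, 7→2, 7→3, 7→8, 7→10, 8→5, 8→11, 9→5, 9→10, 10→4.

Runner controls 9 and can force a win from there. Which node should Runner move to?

A0 = {11}
A1: add {4, 8} — 4 (Runner) has 4→11; 8 (Runner) has 8→11.
A2: add {10} — 10 (Runner) has 10→4.
A3: add {9} — 9 (Runner) has 9→10.
A4 = A3; e.g. 1 (Keeper) can still go to 2. Fixed point.
From 9, successor 10 is in the attractor (rank 2); the other successor 5 is not.

10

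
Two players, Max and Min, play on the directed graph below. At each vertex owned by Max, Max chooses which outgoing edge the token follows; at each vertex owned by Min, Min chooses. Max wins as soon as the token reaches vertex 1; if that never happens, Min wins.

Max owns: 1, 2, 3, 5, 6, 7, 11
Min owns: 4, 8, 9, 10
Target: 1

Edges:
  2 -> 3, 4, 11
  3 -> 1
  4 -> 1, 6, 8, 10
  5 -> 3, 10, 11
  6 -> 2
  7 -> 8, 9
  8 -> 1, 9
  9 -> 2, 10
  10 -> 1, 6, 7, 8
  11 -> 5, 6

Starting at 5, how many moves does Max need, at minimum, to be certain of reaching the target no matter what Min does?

2

A0 = {1}
A1: add {3} — 3 (Max) has 3→1.
A2: add {2, 5} — 2 (Max) has 2→3; 5 (Max) has 5→3.
5 enters the attractor at level 2, so Max can force the target in 2 moves from there.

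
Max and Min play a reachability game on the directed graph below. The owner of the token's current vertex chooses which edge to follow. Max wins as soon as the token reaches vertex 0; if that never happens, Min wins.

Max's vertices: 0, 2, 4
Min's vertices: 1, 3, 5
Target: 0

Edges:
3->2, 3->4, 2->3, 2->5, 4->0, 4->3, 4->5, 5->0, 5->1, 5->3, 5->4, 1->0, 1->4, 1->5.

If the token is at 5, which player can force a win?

Min

A0 = {0}
A1: add {4} — 4 (Max) has 4→0.
A2 = A1; e.g. 1 (Min) can still go to 5. Fixed point.
5 never enters the attractor, so Min can avoid the target forever.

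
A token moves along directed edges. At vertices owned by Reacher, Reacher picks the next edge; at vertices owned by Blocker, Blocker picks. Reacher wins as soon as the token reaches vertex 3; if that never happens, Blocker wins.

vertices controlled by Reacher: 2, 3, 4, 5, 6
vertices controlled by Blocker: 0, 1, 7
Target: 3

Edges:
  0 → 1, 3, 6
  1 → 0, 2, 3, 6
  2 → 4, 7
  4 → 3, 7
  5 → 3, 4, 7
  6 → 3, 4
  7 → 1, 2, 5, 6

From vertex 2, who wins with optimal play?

A0 = {3}
A1: add {4, 5, 6} — 4 (Reacher) has 4→3; 5 (Reacher) has 5→3; 6 (Reacher) has 6→3.
A2: add {2} — 2 (Reacher) has 2→4.
A3 = A2; e.g. 0 (Blocker) can still go to 1. Fixed point.
2 ∈ A2, so Reacher can force the target.

Reacher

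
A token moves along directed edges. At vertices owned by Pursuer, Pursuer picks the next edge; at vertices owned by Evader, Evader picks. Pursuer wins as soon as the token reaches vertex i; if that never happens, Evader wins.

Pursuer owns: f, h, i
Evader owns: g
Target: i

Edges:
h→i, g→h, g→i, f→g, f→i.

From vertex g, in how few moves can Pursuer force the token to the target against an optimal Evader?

2

A0 = {i}
A1: add {f, h} — f (Pursuer) has f→i; h (Pursuer) has h→i.
A2: add {g} — g (Evader): all of {h, i} already in.
A2 = all vertices. Fixed point.
g enters the attractor at level 2, so Pursuer can force the target in 2 moves from there.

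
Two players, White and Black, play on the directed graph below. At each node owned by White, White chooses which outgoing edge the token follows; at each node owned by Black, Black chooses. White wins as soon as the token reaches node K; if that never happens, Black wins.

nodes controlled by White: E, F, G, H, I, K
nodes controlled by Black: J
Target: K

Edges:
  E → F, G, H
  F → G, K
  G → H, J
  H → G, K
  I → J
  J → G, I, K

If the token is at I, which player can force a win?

A0 = {K}
A1: add {F, H} — F (White) has F→K; H (White) has H→K.
A2: add {E, G} — E (White) has E→F; G (White) has G→H.
A3 = A2; e.g. I (White) has no edge into A2. Fixed point.
I never enters the attractor, so Black can avoid the target forever.

Black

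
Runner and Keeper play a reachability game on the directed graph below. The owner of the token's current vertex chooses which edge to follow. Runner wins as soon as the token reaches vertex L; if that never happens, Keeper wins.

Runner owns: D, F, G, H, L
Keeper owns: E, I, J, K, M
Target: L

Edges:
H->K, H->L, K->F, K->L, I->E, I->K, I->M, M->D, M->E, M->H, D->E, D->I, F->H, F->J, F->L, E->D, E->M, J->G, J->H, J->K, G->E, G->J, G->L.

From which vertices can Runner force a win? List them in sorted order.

F, G, H, J, K, L

A0 = {L}
A1: add {F, G, H} — F (Runner) has F→L; G (Runner) has G→L; H (Runner) has H→L.
A2: add {K} — K (Keeper): all of {F, L} already in.
A3: add {J} — J (Keeper): all of {G, H, K} already in.
A4 = A3; e.g. D (Runner) has no edge into A3. Fixed point.
Runner's winning region = {F, G, H, J, K, L}.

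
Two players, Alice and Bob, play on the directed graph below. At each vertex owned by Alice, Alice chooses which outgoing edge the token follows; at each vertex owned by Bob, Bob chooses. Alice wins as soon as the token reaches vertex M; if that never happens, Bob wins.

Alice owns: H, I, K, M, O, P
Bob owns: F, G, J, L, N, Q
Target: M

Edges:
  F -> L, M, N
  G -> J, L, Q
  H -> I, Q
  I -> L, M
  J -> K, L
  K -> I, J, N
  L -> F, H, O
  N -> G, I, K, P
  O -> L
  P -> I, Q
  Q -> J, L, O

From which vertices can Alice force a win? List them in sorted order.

H, I, K, M, P

A0 = {M}
A1: add {I} — I (Alice) has I→M.
A2: add {H, K, P} — H (Alice) has H→I; K (Alice) has K→I; P (Alice) has P→I.
A3 = A2; e.g. F (Bob) can still go to L. Fixed point.
Alice's winning region = {H, I, K, M, P}.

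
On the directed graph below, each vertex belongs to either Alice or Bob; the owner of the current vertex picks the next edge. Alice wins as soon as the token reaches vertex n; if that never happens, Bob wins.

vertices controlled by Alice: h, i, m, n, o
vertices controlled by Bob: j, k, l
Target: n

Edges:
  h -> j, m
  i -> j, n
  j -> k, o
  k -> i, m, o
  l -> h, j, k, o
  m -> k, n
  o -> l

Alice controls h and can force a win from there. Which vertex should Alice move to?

m

A0 = {n}
A1: add {i, m} — i (Alice) has i→n; m (Alice) has m→n.
A2: add {h} — h (Alice) has h→m.
A3 = A2; e.g. j (Bob) can still go to k. Fixed point.
From h, successor m is in the attractor (rank 1); the other successor j is not.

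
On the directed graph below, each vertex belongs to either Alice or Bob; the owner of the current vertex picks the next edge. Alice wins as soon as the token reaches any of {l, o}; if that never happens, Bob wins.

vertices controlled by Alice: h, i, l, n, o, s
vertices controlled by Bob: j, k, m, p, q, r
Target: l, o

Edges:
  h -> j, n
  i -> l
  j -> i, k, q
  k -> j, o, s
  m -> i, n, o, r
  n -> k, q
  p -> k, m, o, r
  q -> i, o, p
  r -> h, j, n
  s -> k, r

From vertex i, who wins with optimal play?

Alice

A0 = {l, o}
A1: add {i} — i (Alice) has i→l.
A2 = A1; e.g. h (Alice) has no edge into A1. Fixed point.
i ∈ A1, so Alice can force the target.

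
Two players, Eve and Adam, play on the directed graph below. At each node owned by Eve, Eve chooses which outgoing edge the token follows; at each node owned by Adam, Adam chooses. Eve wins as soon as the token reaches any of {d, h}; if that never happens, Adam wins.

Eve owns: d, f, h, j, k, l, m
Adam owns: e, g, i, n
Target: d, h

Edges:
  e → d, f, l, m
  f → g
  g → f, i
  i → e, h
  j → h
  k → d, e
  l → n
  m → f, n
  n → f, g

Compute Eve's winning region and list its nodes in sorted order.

A0 = {d, h}
A1: add {j, k} — j (Eve) has j→h; k (Eve) has k→d.
A2 = A1; e.g. e (Adam) can still go to f. Fixed point.
Eve's winning region = {d, h, j, k}.

d, h, j, k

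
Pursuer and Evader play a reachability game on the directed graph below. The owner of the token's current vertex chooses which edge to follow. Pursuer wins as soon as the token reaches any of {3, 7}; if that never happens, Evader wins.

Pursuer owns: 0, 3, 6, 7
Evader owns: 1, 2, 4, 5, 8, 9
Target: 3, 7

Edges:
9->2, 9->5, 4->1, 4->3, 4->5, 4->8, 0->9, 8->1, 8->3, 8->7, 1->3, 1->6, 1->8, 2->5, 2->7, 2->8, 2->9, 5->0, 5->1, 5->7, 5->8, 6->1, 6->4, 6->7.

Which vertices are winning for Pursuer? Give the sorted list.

A0 = {3, 7}
A1: add {6} — 6 (Pursuer) has 6→7.
A2 = A1; e.g. 0 (Pursuer) has no edge into A1. Fixed point.
Pursuer's winning region = {3, 6, 7}.

3, 6, 7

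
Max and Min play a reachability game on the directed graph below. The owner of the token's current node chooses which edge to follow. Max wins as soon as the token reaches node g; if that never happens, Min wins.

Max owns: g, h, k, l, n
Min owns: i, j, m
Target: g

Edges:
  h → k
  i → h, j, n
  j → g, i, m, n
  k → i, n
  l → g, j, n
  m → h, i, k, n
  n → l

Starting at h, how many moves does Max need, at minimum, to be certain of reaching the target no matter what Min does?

A0 = {g}
A1: add {l} — l (Max) has l→g.
A2: add {n} — n (Max) has n→l.
A3: add {k} — k (Max) has k→n.
A4: add {h} — h (Max) has h→k.
A5 = A4; e.g. i (Min) can still go to j. Fixed point.
h enters the attractor at level 4, so Max can force the target in 4 moves from there.

4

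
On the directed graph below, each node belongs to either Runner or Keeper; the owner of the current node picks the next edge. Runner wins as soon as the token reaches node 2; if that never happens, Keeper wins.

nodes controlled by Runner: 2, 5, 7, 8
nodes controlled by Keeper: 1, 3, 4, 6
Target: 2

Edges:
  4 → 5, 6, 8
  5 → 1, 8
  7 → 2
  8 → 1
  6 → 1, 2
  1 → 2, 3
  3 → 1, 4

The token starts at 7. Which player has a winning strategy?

Runner

A0 = {2}
A1: add {7} — 7 (Runner) has 7→2.
A2 = A1; e.g. 1 (Keeper) can still go to 3. Fixed point.
7 ∈ A1, so Runner can force the target.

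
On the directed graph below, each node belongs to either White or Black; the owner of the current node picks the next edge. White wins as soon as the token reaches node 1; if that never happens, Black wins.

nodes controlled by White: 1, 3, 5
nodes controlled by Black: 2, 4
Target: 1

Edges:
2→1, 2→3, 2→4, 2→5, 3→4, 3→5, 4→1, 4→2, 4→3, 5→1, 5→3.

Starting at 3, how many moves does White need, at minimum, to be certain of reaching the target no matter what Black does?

2

A0 = {1}
A1: add {5} — 5 (White) has 5→1.
A2: add {3} — 3 (White) has 3→5.
A3 = A2; e.g. 2 (Black) can still go to 4. Fixed point.
3 enters the attractor at level 2, so White can force the target in 2 moves from there.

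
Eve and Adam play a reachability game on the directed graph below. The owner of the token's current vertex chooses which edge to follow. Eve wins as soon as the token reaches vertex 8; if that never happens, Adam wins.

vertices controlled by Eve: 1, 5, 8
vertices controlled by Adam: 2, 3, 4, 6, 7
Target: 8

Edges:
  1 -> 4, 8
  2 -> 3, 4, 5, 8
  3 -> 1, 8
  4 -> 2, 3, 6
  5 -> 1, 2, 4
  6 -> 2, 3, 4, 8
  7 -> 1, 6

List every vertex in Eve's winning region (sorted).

1, 3, 5, 8

A0 = {8}
A1: add {1} — 1 (Eve) has 1→8.
A2: add {3, 5} — 3 (Adam): all of {1, 8} already in; 5 (Eve) has 5→1.
A3 = A2; e.g. 2 (Adam) can still go to 4. Fixed point.
Eve's winning region = {1, 3, 5, 8}.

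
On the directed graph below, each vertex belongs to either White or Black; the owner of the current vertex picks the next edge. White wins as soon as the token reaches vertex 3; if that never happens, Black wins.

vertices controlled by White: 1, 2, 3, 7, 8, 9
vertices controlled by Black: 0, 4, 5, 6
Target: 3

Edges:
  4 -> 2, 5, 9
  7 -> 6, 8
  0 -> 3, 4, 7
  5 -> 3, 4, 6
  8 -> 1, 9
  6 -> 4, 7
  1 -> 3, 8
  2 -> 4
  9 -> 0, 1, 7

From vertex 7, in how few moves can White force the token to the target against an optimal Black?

3

A0 = {3}
A1: add {1} — 1 (White) has 1→3.
A2: add {8, 9} — 8 (White) has 8→1; 9 (White) has 9→1.
A3: add {7} — 7 (White) has 7→8.
A4 = A3; e.g. 0 (Black) can still go to 4. Fixed point.
7 enters the attractor at level 3, so White can force the target in 3 moves from there.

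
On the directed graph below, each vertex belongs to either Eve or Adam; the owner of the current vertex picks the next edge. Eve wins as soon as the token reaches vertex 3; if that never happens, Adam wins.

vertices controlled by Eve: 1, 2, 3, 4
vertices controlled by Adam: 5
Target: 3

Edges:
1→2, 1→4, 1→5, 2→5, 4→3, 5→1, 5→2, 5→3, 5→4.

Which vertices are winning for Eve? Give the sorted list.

1, 3, 4

A0 = {3}
A1: add {4} — 4 (Eve) has 4→3.
A2: add {1} — 1 (Eve) has 1→4.
A3 = A2; e.g. 2 (Eve) has no edge into A2. Fixed point.
Eve's winning region = {1, 3, 4}.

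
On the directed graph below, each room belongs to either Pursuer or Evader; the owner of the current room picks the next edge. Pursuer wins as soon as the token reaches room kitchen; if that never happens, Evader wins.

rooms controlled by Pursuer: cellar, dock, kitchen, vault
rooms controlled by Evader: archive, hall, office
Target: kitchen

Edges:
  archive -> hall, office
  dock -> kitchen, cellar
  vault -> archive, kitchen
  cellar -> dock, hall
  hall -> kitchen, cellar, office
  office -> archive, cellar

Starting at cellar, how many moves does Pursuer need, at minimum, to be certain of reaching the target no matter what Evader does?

2

A0 = {kitchen}
A1: add {dock, vault} — dock (Pursuer) has dock→kitchen; vault (Pursuer) has vault→kitchen.
A2: add {cellar} — cellar (Pursuer) has cellar→dock.
A3 = A2; e.g. archive (Evader) can still go to hall. Fixed point.
cellar enters the attractor at level 2, so Pursuer can force the target in 2 moves from there.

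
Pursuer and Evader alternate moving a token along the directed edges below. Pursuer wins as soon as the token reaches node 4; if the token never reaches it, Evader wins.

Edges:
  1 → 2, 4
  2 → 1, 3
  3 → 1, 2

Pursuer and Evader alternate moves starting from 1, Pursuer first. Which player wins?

Track states (vertex, player-to-move).
A0 = {(4,Pursuer), (4,Evader)}
A1: add {(1,Pursuer)}.
(1,Pursuer) ∈ A1 ⇒ Pursuer forces the target.

Pursuer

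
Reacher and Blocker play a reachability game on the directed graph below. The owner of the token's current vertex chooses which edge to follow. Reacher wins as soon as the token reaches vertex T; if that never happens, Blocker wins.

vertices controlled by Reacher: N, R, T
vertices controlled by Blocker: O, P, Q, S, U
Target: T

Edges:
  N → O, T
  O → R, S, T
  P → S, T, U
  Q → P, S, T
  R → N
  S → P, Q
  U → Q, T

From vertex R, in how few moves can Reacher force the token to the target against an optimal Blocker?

2

A0 = {T}
A1: add {N} — N (Reacher) has N→T.
A2: add {R} — R (Reacher) has R→N.
A3 = A2; e.g. O (Blocker) can still go to S. Fixed point.
R enters the attractor at level 2, so Reacher can force the target in 2 moves from there.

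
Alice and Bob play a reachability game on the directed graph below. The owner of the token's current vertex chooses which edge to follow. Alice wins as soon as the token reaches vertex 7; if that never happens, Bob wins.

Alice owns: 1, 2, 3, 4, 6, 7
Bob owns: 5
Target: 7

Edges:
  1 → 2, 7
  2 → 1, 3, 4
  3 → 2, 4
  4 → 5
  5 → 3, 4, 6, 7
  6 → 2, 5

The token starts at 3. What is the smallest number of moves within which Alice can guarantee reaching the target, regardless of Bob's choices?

3

A0 = {7}
A1: add {1} — 1 (Alice) has 1→7.
A2: add {2} — 2 (Alice) has 2→1.
A3: add {3, 6} — 3 (Alice) has 3→2; 6 (Alice) has 6→2.
A4 = A3; e.g. 4 (Alice) has no edge into A3. Fixed point.
3 enters the attractor at level 3, so Alice can force the target in 3 moves from there.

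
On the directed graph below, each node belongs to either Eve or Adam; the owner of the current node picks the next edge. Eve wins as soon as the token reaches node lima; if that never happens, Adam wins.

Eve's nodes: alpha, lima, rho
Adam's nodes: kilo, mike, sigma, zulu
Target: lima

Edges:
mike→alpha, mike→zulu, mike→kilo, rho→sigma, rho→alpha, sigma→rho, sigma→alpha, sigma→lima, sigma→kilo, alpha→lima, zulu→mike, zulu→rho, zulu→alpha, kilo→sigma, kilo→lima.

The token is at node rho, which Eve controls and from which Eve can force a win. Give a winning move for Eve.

alpha

A0 = {lima}
A1: add {alpha} — alpha (Eve) has alpha→lima.
A2: add {rho} — rho (Eve) has rho→alpha.
A3 = A2; e.g. mike (Adam) can still go to zulu. Fixed point.
From rho, successor alpha is in the attractor (rank 1); the other successor sigma is not.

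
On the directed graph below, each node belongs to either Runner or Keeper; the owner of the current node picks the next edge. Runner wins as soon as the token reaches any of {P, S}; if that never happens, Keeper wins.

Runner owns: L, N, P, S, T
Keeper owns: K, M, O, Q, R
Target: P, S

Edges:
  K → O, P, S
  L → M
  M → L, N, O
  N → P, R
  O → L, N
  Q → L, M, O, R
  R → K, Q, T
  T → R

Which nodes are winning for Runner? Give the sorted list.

N, P, S

A0 = {P, S}
A1: add {N} — N (Runner) has N→P.
A2 = A1; e.g. K (Keeper) can still go to O. Fixed point.
Runner's winning region = {N, P, S}.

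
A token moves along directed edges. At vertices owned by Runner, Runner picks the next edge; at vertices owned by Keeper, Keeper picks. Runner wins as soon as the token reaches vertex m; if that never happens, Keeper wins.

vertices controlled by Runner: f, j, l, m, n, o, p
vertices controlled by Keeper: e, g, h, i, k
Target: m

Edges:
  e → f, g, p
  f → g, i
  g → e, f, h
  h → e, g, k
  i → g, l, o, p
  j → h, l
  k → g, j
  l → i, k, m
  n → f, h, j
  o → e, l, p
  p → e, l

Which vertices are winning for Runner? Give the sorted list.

j, l, m, n, o, p

A0 = {m}
A1: add {l} — l (Runner) has l→m.
A2: add {j, o, p} — j (Runner) has j→l; o (Runner) has o→l; p (Runner) has p→l.
A3: add {n} — n (Runner) has n→j.
A4 = A3; e.g. e (Keeper) can still go to f. Fixed point.
Runner's winning region = {j, l, m, n, o, p}.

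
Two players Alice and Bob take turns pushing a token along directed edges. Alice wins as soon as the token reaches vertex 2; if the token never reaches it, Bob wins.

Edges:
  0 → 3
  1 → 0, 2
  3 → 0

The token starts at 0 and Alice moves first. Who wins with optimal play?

Track states (vertex, player-to-move).
A0 = {(2,Alice), (2,Bob)}
A1: add {(1,Alice)}.
A2 = A1; e.g. (0,Alice) stays out. (0,Alice) never enters ⇒ Bob avoids the target.

Bob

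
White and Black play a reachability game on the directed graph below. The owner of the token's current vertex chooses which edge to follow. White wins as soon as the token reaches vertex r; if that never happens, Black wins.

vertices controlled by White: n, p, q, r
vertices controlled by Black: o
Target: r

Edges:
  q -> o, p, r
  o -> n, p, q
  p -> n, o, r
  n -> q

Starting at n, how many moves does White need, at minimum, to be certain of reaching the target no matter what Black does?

A0 = {r}
A1: add {p, q} — p (White) has p→r; q (White) has q→r.
A2: add {n} — n (White) has n→q.
n enters the attractor at level 2, so White can force the target in 2 moves from there.

2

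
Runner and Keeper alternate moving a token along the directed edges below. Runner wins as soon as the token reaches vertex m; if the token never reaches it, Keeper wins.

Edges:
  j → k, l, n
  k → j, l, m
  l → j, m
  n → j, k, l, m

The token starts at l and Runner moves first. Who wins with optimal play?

Runner

Track states (vertex, player-to-move).
A0 = {(m,Runner), (m,Keeper)}
A1: add {(k,Runner), (l,Runner), (n,Runner)}.
(l,Runner) ∈ A1 ⇒ Runner forces the target.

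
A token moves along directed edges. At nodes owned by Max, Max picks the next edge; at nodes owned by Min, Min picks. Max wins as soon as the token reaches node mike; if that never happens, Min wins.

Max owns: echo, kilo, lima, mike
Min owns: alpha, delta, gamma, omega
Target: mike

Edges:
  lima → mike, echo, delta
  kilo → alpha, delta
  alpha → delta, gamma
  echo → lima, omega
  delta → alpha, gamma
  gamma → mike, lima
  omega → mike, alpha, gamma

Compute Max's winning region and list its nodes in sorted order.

A0 = {mike}
A1: add {lima} — lima (Max) has lima→mike.
A2: add {echo, gamma} — echo (Max) has echo→lima; gamma (Min): all of {mike, lima} already in.
A3 = A2; e.g. kilo (Max) has no edge into A2. Fixed point.
Max's winning region = {echo, gamma, lima, mike}.

echo, gamma, lima, mike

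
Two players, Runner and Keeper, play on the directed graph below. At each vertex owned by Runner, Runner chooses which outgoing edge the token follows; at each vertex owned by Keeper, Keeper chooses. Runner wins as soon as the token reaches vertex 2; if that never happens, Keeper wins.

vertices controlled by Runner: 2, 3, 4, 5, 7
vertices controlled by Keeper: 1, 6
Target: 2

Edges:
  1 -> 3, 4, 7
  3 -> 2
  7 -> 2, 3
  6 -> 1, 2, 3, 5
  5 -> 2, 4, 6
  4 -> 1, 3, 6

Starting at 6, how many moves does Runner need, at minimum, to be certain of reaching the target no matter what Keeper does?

A0 = {2}
A1: add {3, 5, 7} — 3 (Runner) has 3→2; 5 (Runner) has 5→2; 7 (Runner) has 7→2.
A2: add {4} — 4 (Runner) has 4→3.
A3: add {1} — 1 (Keeper): all of {3, 4, 7} already in.
A4: add {6} — 6 (Keeper): all of {1, 2, 3, 5} already in.
A4 = all vertices. Fixed point.
6 enters the attractor at level 4, so Runner can force the target in 4 moves from there.

4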